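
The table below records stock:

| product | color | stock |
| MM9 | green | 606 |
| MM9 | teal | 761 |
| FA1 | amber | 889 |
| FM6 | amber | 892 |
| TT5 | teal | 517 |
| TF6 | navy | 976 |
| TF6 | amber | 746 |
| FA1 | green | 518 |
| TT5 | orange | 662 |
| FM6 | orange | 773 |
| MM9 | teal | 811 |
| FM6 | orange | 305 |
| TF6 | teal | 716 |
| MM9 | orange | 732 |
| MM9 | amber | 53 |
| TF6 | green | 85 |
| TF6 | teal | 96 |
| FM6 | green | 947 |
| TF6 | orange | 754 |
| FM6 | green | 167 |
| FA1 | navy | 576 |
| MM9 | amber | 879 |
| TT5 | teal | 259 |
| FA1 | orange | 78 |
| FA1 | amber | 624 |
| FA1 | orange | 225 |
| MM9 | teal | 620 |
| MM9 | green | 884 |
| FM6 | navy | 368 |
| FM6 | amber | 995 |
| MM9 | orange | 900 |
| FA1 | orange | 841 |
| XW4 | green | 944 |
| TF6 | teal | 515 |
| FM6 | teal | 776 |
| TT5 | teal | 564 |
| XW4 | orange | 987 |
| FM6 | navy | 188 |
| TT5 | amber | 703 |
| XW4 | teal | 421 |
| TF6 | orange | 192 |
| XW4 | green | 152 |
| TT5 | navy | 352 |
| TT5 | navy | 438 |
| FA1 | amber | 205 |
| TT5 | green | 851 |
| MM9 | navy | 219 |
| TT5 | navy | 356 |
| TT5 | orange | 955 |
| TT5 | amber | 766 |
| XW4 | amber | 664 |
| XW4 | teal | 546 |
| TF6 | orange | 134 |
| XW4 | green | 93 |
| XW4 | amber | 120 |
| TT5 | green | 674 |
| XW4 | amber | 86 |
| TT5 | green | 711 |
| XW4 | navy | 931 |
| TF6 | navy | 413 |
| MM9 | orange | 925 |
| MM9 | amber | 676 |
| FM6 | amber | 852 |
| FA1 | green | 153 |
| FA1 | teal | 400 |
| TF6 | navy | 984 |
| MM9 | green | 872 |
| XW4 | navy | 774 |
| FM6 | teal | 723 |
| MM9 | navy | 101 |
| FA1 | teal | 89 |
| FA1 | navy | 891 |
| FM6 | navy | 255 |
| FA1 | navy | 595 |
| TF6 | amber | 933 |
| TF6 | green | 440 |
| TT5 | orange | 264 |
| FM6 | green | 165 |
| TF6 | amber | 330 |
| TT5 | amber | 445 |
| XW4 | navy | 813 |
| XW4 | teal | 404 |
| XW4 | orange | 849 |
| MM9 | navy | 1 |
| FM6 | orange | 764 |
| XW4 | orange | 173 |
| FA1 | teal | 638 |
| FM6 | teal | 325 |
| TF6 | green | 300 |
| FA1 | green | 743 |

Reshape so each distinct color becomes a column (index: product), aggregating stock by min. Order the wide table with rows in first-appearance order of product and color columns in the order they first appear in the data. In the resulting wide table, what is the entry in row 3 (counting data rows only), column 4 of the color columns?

With rows in first-appearance order of product, row 3 is product=FM6. color columns in first-appearance order: green, teal, amber, navy, orange; column 4 is navy.
Long rows with product=FM6, color=navy: min(368, 188, 255) = 188.

188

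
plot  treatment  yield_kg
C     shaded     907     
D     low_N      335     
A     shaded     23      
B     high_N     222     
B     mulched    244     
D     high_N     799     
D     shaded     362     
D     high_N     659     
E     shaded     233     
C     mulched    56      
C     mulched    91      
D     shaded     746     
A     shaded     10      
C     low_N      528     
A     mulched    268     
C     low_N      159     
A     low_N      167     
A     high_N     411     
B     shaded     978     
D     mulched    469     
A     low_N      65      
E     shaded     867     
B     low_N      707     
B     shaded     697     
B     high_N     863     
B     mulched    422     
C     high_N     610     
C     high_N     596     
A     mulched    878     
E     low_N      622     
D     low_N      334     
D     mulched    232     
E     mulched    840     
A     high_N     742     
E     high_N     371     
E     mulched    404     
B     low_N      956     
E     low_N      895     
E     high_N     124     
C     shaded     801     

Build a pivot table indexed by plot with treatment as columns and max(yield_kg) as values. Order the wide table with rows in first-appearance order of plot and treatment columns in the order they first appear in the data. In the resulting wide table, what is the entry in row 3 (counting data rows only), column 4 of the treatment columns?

878

With rows in first-appearance order of plot, row 3 is plot=A. treatment columns in first-appearance order: shaded, low_N, high_N, mulched; column 4 is mulched.
Long rows with plot=A, treatment=mulched: max(268, 878) = 878.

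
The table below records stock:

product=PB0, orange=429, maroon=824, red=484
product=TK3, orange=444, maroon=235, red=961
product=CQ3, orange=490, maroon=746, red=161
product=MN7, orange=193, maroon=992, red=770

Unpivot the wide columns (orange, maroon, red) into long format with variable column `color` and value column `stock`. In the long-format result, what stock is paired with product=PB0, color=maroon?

Unpivoting turns each (product, wide-column) pair into one long row.
The wide cell at row PB0, column maroon holds 824, so the long row (PB0, maroon) has stock=824.

824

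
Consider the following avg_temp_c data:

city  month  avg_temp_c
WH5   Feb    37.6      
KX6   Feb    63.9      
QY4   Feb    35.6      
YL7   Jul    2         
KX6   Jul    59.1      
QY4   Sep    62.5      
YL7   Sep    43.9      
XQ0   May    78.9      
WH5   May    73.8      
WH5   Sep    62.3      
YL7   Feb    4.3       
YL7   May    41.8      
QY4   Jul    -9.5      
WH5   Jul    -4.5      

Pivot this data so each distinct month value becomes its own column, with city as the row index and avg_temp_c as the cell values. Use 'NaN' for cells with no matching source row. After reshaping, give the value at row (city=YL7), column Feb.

The long row with city=YL7, month=Feb has avg_temp_c=4.3.

4.3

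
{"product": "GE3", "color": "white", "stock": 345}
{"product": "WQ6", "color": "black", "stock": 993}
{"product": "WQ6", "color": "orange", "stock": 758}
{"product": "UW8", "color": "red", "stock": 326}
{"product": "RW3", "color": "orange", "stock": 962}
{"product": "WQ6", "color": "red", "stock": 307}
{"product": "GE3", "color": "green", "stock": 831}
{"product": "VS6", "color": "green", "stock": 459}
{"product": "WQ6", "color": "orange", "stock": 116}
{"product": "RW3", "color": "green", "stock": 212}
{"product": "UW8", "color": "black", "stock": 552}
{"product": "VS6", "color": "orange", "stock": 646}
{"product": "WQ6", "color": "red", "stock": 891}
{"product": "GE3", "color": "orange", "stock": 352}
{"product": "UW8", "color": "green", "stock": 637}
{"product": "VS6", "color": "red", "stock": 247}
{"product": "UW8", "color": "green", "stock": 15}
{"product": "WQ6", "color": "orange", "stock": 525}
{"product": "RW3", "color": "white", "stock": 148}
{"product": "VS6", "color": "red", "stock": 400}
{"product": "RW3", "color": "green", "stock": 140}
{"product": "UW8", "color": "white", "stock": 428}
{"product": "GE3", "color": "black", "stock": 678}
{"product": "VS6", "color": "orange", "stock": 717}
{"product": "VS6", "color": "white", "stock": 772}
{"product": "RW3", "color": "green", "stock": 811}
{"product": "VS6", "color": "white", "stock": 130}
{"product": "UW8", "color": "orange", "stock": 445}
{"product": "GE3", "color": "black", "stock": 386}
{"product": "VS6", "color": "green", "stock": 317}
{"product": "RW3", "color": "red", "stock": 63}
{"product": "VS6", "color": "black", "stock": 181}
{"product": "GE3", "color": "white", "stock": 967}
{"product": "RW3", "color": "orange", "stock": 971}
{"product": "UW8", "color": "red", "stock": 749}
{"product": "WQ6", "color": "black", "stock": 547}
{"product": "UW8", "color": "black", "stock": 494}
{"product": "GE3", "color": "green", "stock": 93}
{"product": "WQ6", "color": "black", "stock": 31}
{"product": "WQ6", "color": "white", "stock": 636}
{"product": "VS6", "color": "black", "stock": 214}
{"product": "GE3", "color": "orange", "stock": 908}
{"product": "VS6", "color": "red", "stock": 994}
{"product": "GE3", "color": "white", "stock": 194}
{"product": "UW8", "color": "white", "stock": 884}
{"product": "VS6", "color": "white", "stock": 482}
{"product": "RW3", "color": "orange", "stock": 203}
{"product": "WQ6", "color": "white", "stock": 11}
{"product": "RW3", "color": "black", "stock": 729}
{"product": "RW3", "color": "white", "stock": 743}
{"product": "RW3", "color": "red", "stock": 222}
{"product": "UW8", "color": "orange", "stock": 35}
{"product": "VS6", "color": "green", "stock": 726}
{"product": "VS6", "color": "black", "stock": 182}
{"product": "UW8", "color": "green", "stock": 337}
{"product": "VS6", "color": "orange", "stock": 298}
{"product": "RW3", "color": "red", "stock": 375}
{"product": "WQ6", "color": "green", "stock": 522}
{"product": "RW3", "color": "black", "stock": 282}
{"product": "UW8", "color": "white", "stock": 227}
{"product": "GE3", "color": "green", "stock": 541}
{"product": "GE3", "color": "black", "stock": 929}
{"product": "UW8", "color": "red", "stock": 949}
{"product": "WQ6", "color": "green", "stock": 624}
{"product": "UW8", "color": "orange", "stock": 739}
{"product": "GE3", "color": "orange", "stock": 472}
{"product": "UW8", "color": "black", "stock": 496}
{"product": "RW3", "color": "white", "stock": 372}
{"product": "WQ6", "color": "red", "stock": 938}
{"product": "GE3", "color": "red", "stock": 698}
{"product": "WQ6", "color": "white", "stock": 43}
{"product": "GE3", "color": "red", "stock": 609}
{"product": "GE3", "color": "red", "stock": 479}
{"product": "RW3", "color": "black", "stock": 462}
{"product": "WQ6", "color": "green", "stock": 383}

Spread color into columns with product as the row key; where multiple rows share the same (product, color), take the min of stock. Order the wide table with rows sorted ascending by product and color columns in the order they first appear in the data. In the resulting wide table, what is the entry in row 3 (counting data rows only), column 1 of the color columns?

227

With rows sorted ascending by product, row 3 is product=UW8. color columns in first-appearance order: white, black, orange, red, green; column 1 is white.
Long rows with product=UW8, color=white: min(428, 884, 227) = 227.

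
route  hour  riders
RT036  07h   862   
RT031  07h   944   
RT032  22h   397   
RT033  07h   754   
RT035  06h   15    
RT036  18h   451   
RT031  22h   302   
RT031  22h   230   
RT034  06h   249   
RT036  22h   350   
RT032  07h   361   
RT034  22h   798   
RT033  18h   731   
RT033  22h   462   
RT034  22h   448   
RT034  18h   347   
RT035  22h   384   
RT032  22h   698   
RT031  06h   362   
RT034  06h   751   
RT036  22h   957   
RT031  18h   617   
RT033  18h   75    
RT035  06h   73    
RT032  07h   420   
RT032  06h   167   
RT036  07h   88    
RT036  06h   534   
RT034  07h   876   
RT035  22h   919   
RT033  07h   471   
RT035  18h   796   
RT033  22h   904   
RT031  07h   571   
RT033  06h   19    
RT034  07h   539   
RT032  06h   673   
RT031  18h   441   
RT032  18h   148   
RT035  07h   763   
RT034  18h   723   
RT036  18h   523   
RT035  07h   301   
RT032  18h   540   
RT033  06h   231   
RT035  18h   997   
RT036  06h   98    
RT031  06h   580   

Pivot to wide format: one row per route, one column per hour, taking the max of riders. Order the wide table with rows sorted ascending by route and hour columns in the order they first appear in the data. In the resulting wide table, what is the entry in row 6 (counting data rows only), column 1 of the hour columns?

862

With rows sorted ascending by route, row 6 is route=RT036. hour columns in first-appearance order: 07h, 22h, 06h, 18h; column 1 is 07h.
Long rows with route=RT036, hour=07h: max(862, 88) = 862.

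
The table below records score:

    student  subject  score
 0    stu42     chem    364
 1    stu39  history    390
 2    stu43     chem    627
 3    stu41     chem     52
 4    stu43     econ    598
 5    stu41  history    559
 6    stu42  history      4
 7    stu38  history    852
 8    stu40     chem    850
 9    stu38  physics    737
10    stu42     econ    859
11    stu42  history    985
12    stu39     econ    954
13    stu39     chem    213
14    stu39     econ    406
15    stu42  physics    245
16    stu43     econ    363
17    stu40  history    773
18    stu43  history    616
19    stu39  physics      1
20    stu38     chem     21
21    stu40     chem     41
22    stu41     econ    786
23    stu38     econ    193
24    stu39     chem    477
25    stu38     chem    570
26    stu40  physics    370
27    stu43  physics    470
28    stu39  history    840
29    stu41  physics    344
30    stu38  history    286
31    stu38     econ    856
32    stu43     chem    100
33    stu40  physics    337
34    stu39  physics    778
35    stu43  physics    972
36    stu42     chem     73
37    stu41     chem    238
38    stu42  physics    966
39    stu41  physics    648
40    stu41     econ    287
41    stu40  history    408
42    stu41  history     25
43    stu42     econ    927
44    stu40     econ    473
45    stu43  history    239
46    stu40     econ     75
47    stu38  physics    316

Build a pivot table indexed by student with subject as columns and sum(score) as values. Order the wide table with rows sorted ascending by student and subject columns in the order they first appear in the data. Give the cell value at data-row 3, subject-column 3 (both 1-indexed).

548

With rows sorted ascending by student, row 3 is student=stu40. subject columns in first-appearance order: chem, history, econ, physics; column 3 is econ.
Long rows with student=stu40, subject=econ: 473 + 75 = 548.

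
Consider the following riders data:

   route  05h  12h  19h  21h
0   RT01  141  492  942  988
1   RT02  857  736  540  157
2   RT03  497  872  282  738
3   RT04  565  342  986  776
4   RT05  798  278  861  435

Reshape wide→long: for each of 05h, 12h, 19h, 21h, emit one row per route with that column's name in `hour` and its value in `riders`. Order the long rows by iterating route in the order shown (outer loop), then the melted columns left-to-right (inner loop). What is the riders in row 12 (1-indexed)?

738

20 rows total (5 × 4). Row 12: index ⌊(12-1)/4⌋ = 2 into route → RT03; (12-1) mod 4 = 3 into the melted columns → 21h.
So row 12 is (RT03, 21h, 738); riders = 738.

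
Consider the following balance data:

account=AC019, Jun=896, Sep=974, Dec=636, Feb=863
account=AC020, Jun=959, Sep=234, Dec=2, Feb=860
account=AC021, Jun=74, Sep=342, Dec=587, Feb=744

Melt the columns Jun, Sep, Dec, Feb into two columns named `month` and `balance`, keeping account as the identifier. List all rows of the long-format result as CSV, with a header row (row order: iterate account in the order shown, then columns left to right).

Each (account, column) pair becomes one row: 3 × 4 = 12 rows.
For example, (AC019, Jun) → balance=896.

account,month,balance
AC019,Jun,896
AC019,Sep,974
AC019,Dec,636
AC019,Feb,863
AC020,Jun,959
AC020,Sep,234
AC020,Dec,2
AC020,Feb,860
AC021,Jun,74
AC021,Sep,342
AC021,Dec,587
AC021,Feb,744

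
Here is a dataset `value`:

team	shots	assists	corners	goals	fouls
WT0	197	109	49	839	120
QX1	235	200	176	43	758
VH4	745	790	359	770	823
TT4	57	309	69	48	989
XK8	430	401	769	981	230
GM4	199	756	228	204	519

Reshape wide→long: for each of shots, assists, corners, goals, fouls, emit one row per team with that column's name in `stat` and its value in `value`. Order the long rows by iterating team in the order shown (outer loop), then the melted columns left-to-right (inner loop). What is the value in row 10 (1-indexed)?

30 rows total (6 × 5). Row 10: index ⌊(10-1)/5⌋ = 1 into team → QX1; (10-1) mod 5 = 4 into the melted columns → fouls.
So row 10 is (QX1, fouls, 758); value = 758.

758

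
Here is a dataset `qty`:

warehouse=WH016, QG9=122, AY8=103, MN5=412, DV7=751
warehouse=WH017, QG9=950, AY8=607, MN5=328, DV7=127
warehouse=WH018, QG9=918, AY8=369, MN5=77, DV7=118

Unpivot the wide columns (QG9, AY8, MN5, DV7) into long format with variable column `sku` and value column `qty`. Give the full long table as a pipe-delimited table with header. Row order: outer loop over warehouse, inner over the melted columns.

| warehouse | sku | qty |
| WH016 | QG9 | 122 |
| WH016 | AY8 | 103 |
| WH016 | MN5 | 412 |
| WH016 | DV7 | 751 |
| WH017 | QG9 | 950 |
| WH017 | AY8 | 607 |
| WH017 | MN5 | 328 |
| WH017 | DV7 | 127 |
| WH018 | QG9 | 918 |
| WH018 | AY8 | 369 |
| WH018 | MN5 | 77 |
| WH018 | DV7 | 118 |

Each (warehouse, column) pair becomes one row: 3 × 4 = 12 rows.
For example, (WH016, QG9) → qty=122.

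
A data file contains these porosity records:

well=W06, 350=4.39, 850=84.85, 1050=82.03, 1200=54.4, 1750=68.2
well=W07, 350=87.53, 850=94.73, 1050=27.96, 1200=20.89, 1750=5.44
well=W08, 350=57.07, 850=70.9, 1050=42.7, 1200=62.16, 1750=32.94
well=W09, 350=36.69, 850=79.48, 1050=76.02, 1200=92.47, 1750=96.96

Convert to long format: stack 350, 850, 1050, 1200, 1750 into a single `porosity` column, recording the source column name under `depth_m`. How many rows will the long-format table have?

4 well values × 5 melted columns = 20 rows.

20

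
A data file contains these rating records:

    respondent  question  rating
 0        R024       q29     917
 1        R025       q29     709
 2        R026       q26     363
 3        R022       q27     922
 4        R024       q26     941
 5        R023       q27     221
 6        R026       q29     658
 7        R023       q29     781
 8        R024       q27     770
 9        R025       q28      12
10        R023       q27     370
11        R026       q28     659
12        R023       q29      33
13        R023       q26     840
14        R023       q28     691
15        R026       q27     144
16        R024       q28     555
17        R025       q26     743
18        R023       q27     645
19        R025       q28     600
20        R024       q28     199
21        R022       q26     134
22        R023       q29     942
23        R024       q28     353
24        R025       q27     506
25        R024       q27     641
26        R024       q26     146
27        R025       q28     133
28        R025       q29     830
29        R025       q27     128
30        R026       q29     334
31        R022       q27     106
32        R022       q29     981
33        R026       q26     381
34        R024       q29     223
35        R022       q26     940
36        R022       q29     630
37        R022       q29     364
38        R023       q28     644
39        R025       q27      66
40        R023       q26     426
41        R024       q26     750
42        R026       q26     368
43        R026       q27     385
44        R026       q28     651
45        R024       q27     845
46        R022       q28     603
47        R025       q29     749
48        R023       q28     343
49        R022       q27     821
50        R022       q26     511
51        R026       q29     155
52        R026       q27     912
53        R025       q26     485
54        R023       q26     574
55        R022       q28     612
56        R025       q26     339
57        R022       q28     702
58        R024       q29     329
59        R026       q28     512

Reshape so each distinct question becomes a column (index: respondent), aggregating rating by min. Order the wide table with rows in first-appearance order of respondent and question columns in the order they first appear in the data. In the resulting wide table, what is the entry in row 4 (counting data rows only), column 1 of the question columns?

364

With rows in first-appearance order of respondent, row 4 is respondent=R022. question columns in first-appearance order: q29, q26, q27, q28; column 1 is q29.
Long rows with respondent=R022, question=q29: min(981, 630, 364) = 364.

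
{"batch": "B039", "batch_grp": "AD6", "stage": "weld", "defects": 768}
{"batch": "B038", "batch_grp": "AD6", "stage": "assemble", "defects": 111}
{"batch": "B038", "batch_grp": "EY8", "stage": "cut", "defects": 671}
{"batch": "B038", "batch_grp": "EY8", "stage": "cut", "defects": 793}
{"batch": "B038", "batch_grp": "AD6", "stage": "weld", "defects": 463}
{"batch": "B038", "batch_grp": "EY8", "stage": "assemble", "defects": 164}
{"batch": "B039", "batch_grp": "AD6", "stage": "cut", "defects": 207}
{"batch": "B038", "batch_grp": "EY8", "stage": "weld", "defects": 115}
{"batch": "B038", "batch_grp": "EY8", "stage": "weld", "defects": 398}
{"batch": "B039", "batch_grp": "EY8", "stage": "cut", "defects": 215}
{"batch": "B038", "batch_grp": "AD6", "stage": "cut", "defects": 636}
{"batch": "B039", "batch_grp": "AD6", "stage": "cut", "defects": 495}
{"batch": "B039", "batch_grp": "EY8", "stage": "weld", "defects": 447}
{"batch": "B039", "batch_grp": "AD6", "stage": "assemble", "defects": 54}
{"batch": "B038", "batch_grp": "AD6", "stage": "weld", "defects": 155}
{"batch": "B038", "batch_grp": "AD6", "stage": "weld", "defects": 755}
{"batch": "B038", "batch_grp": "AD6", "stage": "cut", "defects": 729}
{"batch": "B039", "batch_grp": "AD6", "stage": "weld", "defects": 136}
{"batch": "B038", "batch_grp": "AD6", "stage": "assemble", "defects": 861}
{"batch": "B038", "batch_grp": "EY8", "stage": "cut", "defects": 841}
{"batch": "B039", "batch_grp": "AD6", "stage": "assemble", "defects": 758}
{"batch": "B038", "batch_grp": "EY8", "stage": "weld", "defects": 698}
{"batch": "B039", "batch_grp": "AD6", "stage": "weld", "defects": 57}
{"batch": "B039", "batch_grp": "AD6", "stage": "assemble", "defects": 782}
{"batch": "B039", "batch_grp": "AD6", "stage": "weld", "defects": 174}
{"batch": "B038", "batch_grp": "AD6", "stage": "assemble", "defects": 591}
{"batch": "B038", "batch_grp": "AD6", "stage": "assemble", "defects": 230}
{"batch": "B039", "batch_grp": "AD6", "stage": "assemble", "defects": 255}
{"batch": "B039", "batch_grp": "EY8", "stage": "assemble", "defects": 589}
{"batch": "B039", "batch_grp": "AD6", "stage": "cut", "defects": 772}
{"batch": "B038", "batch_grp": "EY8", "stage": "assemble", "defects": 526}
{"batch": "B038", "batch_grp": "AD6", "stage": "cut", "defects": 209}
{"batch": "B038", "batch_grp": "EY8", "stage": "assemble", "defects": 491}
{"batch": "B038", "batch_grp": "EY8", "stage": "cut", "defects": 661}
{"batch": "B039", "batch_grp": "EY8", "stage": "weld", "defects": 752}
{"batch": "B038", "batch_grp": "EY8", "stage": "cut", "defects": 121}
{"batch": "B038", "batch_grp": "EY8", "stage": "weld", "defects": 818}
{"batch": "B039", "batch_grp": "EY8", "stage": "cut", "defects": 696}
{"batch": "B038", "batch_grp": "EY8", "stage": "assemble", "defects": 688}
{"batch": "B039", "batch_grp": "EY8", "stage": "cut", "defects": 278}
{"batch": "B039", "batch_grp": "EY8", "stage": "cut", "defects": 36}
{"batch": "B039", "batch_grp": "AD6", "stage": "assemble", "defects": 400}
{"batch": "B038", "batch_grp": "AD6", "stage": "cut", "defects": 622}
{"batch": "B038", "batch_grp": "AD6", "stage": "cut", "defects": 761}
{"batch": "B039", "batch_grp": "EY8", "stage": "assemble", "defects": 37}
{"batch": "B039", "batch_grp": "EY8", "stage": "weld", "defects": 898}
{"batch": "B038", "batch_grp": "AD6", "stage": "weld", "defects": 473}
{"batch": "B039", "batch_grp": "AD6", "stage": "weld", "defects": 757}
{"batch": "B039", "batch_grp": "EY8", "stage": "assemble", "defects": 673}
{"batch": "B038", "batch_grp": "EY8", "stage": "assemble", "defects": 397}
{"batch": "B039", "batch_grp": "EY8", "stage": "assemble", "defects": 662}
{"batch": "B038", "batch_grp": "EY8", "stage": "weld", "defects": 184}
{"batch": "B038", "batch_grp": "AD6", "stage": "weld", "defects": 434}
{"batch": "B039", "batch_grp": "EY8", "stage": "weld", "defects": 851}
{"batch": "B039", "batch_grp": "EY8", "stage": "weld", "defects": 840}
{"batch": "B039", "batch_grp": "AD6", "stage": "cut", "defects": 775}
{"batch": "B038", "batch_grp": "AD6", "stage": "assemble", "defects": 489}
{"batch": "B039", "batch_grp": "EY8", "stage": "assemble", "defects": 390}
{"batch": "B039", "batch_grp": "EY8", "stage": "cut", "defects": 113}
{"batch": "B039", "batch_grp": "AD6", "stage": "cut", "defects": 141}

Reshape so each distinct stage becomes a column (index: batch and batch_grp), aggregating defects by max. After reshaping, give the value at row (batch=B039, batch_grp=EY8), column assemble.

Rows with batch=B039, batch_grp=EY8 and stage=assemble: defects values are 589, 37, 673, 662, 390.
max(589, 37, 673, 662, 390) = 673.

673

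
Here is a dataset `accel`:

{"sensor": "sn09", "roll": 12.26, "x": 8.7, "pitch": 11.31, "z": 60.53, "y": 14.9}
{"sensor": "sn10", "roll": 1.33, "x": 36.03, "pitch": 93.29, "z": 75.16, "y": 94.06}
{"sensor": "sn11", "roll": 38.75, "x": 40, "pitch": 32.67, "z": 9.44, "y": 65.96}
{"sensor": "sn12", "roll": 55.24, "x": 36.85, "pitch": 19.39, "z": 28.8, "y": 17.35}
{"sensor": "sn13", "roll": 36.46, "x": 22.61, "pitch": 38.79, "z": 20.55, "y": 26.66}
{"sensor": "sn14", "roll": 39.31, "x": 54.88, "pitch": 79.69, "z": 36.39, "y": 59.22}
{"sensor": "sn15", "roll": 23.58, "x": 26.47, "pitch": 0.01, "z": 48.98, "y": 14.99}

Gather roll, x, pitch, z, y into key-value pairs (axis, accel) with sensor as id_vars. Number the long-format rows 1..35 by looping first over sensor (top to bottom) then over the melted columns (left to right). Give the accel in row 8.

93.29

35 rows total (7 × 5). Row 8: index ⌊(8-1)/5⌋ = 1 into sensor → sn10; (8-1) mod 5 = 2 into the melted columns → pitch.
So row 8 is (sn10, pitch, 93.29); accel = 93.29.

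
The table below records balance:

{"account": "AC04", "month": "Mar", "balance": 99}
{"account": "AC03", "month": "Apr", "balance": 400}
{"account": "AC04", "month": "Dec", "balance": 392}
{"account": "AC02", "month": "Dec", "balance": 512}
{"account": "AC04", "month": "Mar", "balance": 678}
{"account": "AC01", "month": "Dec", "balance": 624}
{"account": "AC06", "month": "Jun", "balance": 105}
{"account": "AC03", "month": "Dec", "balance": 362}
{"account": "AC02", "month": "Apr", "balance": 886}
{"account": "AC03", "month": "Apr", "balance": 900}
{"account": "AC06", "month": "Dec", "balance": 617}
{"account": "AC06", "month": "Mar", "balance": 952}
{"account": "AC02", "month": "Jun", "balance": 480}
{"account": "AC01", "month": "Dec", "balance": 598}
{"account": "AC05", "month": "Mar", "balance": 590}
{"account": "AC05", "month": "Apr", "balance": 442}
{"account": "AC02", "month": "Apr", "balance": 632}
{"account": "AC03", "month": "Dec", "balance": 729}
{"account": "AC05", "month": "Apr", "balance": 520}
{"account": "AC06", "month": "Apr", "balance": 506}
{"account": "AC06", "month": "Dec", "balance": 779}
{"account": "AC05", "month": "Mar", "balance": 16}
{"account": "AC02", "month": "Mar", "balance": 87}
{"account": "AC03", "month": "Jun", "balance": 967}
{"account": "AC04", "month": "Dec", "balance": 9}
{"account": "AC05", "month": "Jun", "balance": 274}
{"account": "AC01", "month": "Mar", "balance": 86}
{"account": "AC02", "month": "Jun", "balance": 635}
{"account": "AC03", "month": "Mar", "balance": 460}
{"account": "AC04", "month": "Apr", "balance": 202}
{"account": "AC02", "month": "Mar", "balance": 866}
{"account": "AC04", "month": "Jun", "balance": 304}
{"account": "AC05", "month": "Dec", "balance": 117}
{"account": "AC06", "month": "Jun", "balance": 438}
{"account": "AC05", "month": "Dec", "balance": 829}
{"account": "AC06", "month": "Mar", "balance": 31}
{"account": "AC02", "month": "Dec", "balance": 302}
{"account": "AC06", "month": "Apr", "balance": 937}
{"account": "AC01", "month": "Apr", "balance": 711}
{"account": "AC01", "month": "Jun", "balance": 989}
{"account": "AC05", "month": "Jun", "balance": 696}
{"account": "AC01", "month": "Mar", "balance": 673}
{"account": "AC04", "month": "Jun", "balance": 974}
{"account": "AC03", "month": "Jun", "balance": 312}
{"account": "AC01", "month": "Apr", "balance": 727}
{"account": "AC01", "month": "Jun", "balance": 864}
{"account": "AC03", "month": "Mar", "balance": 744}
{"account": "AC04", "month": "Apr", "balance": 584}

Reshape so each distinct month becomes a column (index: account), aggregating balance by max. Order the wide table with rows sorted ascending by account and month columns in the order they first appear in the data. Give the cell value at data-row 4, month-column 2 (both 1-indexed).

584

With rows sorted ascending by account, row 4 is account=AC04. month columns in first-appearance order: Mar, Apr, Dec, Jun; column 2 is Apr.
Long rows with account=AC04, month=Apr: max(202, 584) = 584.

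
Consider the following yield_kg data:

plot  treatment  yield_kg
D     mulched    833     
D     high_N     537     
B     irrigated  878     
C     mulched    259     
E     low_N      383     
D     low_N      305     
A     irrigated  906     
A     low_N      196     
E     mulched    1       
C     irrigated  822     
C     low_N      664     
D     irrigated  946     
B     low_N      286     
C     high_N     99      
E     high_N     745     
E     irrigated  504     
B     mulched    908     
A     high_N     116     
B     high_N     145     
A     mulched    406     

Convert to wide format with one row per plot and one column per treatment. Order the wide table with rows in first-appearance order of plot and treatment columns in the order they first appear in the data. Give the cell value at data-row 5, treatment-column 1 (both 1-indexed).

406

With rows in first-appearance order of plot, row 5 is plot=A. treatment columns in first-appearance order: mulched, high_N, irrigated, low_N; column 1 is mulched.
Long rows with plot=A, treatment=mulched: yield_kg = 406.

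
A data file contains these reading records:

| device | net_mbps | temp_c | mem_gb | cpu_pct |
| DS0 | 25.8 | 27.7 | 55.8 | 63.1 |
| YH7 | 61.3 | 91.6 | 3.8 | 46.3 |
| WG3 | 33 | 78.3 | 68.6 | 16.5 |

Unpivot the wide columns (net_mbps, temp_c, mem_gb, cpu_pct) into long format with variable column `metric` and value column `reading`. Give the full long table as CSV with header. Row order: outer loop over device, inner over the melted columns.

device,metric,reading
DS0,net_mbps,25.8
DS0,temp_c,27.7
DS0,mem_gb,55.8
DS0,cpu_pct,63.1
YH7,net_mbps,61.3
YH7,temp_c,91.6
YH7,mem_gb,3.8
YH7,cpu_pct,46.3
WG3,net_mbps,33
WG3,temp_c,78.3
WG3,mem_gb,68.6
WG3,cpu_pct,16.5

Each (device, column) pair becomes one row: 3 × 4 = 12 rows.
For example, (DS0, net_mbps) → reading=25.8.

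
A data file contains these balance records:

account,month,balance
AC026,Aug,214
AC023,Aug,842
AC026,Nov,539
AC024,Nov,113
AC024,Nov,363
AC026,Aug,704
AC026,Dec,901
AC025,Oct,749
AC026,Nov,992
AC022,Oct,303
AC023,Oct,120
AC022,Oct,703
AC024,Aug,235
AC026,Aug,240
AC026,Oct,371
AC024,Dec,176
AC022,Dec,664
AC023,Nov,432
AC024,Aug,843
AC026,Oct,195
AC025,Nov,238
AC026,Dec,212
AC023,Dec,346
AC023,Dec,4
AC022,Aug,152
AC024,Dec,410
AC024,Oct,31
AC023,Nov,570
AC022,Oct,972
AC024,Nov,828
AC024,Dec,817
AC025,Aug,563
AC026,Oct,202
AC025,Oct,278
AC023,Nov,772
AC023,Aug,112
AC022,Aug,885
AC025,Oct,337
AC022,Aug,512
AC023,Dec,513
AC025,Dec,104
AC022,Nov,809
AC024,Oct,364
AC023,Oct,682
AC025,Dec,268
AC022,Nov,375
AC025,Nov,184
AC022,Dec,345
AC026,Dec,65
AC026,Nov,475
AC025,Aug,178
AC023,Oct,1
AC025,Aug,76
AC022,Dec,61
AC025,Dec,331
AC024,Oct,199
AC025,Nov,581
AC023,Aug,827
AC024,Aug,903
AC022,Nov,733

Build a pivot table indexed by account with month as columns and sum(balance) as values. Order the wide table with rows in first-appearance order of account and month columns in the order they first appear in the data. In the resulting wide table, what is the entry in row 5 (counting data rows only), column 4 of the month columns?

1978

With rows in first-appearance order of account, row 5 is account=AC022. month columns in first-appearance order: Aug, Nov, Dec, Oct; column 4 is Oct.
Long rows with account=AC022, month=Oct: 303 + 703 + 972 = 1978.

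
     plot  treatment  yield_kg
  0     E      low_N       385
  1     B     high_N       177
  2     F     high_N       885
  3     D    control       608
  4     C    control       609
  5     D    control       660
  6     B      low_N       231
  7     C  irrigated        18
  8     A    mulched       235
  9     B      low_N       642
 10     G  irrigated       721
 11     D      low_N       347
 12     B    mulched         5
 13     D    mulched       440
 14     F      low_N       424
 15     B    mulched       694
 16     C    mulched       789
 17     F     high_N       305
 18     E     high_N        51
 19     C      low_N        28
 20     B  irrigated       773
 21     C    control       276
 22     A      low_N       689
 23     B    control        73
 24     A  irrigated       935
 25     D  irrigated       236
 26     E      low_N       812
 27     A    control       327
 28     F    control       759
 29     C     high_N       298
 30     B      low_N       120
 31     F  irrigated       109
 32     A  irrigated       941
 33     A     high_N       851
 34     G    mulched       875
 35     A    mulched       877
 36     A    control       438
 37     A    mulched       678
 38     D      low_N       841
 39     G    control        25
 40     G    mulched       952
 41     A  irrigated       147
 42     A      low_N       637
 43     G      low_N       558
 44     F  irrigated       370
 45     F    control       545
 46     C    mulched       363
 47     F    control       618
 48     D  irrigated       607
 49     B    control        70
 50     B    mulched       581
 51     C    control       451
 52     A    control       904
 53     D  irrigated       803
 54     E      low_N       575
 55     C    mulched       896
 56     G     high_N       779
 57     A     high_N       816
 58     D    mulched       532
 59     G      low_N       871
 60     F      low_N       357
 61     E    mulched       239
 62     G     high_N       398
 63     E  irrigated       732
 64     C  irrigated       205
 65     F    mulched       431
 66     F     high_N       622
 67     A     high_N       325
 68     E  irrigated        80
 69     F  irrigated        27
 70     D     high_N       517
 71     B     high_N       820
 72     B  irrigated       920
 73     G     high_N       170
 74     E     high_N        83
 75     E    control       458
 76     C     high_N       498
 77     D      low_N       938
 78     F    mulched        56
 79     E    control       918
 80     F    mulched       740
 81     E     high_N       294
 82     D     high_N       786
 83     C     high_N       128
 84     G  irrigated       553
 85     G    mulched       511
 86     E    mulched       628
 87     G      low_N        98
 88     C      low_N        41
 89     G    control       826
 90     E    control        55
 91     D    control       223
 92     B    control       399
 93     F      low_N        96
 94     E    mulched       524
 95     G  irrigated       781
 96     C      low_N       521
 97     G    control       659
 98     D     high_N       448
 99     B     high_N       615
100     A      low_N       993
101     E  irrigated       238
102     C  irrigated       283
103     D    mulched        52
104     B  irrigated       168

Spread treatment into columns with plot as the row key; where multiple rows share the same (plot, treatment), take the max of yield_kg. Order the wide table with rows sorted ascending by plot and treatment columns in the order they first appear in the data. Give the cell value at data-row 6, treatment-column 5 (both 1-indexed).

740

With rows sorted ascending by plot, row 6 is plot=F. treatment columns in first-appearance order: low_N, high_N, control, irrigated, mulched; column 5 is mulched.
Long rows with plot=F, treatment=mulched: max(431, 56, 740) = 740.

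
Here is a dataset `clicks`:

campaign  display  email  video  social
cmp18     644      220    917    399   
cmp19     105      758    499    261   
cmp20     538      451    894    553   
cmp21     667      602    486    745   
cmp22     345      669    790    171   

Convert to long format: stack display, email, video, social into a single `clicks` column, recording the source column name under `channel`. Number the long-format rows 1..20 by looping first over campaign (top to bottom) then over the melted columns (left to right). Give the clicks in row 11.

20 rows total (5 × 4). Row 11: index ⌊(11-1)/4⌋ = 2 into campaign → cmp20; (11-1) mod 4 = 2 into the melted columns → video.
So row 11 is (cmp20, video, 894); clicks = 894.

894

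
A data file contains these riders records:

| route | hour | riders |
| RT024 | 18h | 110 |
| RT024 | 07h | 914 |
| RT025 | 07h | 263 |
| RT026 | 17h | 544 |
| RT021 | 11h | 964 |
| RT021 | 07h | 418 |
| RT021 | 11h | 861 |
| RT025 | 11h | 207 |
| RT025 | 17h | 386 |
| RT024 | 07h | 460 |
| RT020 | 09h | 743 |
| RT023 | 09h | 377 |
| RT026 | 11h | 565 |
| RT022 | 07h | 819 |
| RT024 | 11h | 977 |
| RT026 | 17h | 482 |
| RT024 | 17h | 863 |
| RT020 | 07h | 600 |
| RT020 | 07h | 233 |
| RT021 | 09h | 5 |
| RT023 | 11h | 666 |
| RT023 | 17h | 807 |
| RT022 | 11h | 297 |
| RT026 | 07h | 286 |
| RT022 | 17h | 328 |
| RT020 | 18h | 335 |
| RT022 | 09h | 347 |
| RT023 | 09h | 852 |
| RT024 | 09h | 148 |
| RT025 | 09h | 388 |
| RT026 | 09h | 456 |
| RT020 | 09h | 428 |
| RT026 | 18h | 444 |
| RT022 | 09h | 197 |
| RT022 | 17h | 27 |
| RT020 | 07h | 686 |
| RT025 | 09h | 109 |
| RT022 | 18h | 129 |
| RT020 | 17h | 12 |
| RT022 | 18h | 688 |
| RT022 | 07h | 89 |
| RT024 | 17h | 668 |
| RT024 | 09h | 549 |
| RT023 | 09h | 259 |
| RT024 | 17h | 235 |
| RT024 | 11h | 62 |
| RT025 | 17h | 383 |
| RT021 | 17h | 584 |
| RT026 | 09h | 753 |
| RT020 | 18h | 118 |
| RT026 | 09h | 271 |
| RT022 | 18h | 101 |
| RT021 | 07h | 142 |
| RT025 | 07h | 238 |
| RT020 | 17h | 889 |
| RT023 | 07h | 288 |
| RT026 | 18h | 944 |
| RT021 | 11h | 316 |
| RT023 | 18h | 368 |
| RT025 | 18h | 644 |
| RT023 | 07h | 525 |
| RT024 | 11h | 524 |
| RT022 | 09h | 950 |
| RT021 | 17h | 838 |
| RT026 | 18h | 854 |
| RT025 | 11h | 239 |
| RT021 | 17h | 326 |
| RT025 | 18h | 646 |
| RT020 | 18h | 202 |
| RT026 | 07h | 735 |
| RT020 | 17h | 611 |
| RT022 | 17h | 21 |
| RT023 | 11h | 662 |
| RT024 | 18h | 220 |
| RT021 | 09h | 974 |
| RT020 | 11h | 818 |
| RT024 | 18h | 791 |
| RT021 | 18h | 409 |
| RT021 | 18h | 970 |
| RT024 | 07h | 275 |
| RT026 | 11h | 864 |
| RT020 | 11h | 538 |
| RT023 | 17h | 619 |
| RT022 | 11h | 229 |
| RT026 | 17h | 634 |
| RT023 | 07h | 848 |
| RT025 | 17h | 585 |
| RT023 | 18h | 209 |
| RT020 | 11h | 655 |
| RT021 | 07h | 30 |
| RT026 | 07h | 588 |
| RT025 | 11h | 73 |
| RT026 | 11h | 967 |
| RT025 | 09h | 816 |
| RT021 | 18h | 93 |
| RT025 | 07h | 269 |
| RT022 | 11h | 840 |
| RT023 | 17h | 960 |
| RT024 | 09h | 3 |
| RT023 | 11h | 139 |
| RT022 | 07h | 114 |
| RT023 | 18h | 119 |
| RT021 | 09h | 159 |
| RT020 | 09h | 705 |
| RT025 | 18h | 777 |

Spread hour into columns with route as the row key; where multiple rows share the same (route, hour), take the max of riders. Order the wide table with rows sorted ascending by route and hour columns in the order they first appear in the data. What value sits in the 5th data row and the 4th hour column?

With rows sorted ascending by route, row 5 is route=RT024. hour columns in first-appearance order: 18h, 07h, 17h, 11h, 09h; column 4 is 11h.
Long rows with route=RT024, hour=11h: max(977, 62, 524) = 977.

977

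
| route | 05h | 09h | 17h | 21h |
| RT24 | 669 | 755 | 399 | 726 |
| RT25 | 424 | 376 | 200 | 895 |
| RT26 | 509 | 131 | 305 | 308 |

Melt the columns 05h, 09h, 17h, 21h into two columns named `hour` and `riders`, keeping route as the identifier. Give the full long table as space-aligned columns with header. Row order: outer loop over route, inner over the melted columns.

route  hour  riders
RT24   05h   669   
RT24   09h   755   
RT24   17h   399   
RT24   21h   726   
RT25   05h   424   
RT25   09h   376   
RT25   17h   200   
RT25   21h   895   
RT26   05h   509   
RT26   09h   131   
RT26   17h   305   
RT26   21h   308   

Each (route, column) pair becomes one row: 3 × 4 = 12 rows.
For example, (RT24, 05h) → riders=669.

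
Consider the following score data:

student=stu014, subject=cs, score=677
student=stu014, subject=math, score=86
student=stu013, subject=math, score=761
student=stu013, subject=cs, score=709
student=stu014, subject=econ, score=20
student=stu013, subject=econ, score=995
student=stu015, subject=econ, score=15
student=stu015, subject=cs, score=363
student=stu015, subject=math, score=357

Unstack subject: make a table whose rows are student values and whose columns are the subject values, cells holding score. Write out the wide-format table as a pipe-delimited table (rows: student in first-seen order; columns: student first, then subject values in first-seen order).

Columns: student plus the 3 distinct subject values (cs, math, econ).
For example, row stu014 column cs takes score=677 from the long row (stu014, cs).

| student | cs | math | econ |
| stu014 | 677 | 86 | 20 |
| stu013 | 709 | 761 | 995 |
| stu015 | 363 | 357 | 15 |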